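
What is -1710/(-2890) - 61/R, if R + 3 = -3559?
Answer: 626731/1029418 ≈ 0.60882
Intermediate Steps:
R = -3562 (R = -3 - 3559 = -3562)
-1710/(-2890) - 61/R = -1710/(-2890) - 61/(-3562) = -1710*(-1/2890) - 61*(-1/3562) = 171/289 + 61/3562 = 626731/1029418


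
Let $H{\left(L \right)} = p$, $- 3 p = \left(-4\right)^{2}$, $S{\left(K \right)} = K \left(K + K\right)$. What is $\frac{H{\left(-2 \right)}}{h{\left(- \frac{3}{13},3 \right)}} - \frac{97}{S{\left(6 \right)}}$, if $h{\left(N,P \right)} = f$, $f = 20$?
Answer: $- \frac{581}{360} \approx -1.6139$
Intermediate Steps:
$h{\left(N,P \right)} = 20$
$S{\left(K \right)} = 2 K^{2}$ ($S{\left(K \right)} = K 2 K = 2 K^{2}$)
$p = - \frac{16}{3}$ ($p = - \frac{\left(-4\right)^{2}}{3} = \left(- \frac{1}{3}\right) 16 = - \frac{16}{3} \approx -5.3333$)
$H{\left(L \right)} = - \frac{16}{3}$
$\frac{H{\left(-2 \right)}}{h{\left(- \frac{3}{13},3 \right)}} - \frac{97}{S{\left(6 \right)}} = - \frac{16}{3 \cdot 20} - \frac{97}{2 \cdot 6^{2}} = \left(- \frac{16}{3}\right) \frac{1}{20} - \frac{97}{2 \cdot 36} = - \frac{4}{15} - \frac{97}{72} = - \frac{581}{360}$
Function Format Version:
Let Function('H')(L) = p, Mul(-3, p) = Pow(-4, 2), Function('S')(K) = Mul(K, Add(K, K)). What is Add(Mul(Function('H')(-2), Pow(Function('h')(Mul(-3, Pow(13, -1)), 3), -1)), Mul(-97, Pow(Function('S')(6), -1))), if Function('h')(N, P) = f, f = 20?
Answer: Rational(-581, 360) ≈ -1.6139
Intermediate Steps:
Function('h')(N, P) = 20
Function('S')(K) = Mul(2, Pow(K, 2)) (Function('S')(K) = Mul(K, Mul(2, K)) = Mul(2, Pow(K, 2)))
p = Rational(-16, 3) (p = Mul(Rational(-1, 3), Pow(-4, 2)) = Mul(Rational(-1, 3), 16) = Rational(-16, 3) ≈ -5.3333)
Function('H')(L) = Rational(-16, 3)
Add(Mul(Function('H')(-2), Pow(Function('h')(Mul(-3, Pow(13, -1)), 3), -1)), Mul(-97, Pow(Function('S')(6), -1))) = Add(Mul(Rational(-16, 3), Pow(20, -1)), Mul(-97, Pow(Mul(2, Pow(6, 2)), -1))) = Add(Mul(Rational(-16, 3), Rational(1, 20)), Mul(-97, Pow(Mul(2, 36), -1))) = Add(Rational(-4, 15), Mul(-97, Pow(72, -1))) = Add(Rational(-4, 15), Mul(-97, Rational(1, 72))) = Add(Rational(-4, 15), Rational(-97, 72)) = Rational(-581, 360)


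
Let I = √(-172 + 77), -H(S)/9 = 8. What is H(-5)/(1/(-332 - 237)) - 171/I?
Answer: 40968 + 9*I*√95/5 ≈ 40968.0 + 17.544*I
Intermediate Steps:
H(S) = -72 (H(S) = -9*8 = -72)
I = I*√95 (I = √(-95) = I*√95 ≈ 9.7468*I)
H(-5)/(1/(-332 - 237)) - 171/I = -72/(1/(-332 - 237)) - 171*(-I*√95/95) = -72/(1/(-569)) - (-9)*I*√95/5 = -72/(-1/569) + 9*I*√95/5 = -72*(-569) + 9*I*√95/5 = 40968 + 9*I*√95/5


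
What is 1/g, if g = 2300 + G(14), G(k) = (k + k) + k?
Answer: 1/2342 ≈ 0.00042699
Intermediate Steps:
G(k) = 3*k (G(k) = 2*k + k = 3*k)
g = 2342 (g = 2300 + 3*14 = 2300 + 42 = 2342)
1/g = 1/2342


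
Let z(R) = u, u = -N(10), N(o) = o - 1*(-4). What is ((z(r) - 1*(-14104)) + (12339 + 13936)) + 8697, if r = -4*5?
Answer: 49062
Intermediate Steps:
N(o) = 4 + o (N(o) = o + 4 = 4 + o)
r = -20
u = -14 (u = -(4 + 10) = -1*14 = -14)
z(R) = -14
((z(r) - 1*(-14104)) + (12339 + 13936)) + 8697 = ((-14 - 1*(-14104)) + (12339 + 13936)) + 8697 = ((-14 + 14104) + 26275) + 8697 = (14090 + 26275) + 8697 = 40365 + 8697 = 49062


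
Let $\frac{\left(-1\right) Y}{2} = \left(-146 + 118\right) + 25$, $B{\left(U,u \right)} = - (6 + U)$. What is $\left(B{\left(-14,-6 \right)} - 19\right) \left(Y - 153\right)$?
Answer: $1617$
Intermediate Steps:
$B{\left(U,u \right)} = -6 - U$
$Y = 6$ ($Y = - 2 \left(\left(-146 + 118\right) + 25\right) = - 2 \left(-28 + 25\right) = \left(-2\right) \left(-3\right) = 6$)
$\left(B{\left(-14,-6 \right)} - 19\right) \left(Y - 153\right) = \left(\left(-6 - -14\right) - 19\right) \left(6 - 153\right) = \left(\left(-6 + 14\right) - 19\right) \left(-147\right) = \left(8 - 19\right) \left(-147\right) = \left(-11\right) \left(-147\right) = 1617$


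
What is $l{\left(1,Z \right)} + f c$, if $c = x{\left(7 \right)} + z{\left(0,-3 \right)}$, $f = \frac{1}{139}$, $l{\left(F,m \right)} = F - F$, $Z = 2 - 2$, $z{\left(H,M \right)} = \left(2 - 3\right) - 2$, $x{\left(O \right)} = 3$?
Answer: $0$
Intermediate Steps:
$z{\left(H,M \right)} = -3$ ($z{\left(H,M \right)} = -1 - 2 = -3$)
$Z = 0$ ($Z = 2 - 2 = 0$)
$l{\left(F,m \right)} = 0$
$f = \frac{1}{139} \approx 0.0071942$
$c = 0$ ($c = 3 - 3 = 0$)
$l{\left(1,Z \right)} + f c = 0 + \frac{1}{139} \cdot 0 = 0 + 0 = 0$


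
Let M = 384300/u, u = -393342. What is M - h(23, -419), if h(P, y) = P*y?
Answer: 631708759/65557 ≈ 9636.0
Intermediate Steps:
M = -64050/65557 (M = 384300/(-393342) = 384300*(-1/393342) = -64050/65557 ≈ -0.97701)
M - h(23, -419) = -64050/65557 - 23*(-419) = -64050/65557 - 1*(-9637) = -64050/65557 + 9637 = 631708759/65557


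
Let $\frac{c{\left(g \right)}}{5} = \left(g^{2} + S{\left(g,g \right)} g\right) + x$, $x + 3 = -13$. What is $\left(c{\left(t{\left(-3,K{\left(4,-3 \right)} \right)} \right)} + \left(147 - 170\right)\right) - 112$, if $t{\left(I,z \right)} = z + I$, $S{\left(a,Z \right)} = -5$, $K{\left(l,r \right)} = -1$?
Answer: $-35$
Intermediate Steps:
$x = -16$ ($x = -3 - 13 = -16$)
$t{\left(I,z \right)} = I + z$
$c{\left(g \right)} = -80 - 25 g + 5 g^{2}$ ($c{\left(g \right)} = 5 \left(\left(g^{2} - 5 g\right) - 16\right) = 5 \left(-16 + g^{2} - 5 g\right) = -80 - 25 g + 5 g^{2}$)
$\left(c{\left(t{\left(-3,K{\left(4,-3 \right)} \right)} \right)} + \left(147 - 170\right)\right) - 112 = \left(\left(-80 - 25 \left(-3 - 1\right) + 5 \left(-3 - 1\right)^{2}\right) + \left(147 - 170\right)\right) - 112 = \left(\left(-80 - -100 + 5 \left(-4\right)^{2}\right) + \left(147 - 170\right)\right) - 112 = \left(\left(-80 + 100 + 5 \cdot 16\right) - 23\right) - 112 = \left(\left(-80 + 100 + 80\right) - 23\right) - 112 = \left(100 - 23\right) - 112 = 77 - 112 = -35$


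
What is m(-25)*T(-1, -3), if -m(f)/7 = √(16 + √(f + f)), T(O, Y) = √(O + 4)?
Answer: -7*√(48 + 15*I*√2) ≈ -49.616 - 10.475*I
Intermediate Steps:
T(O, Y) = √(4 + O)
m(f) = -7*√(16 + √2*√f) (m(f) = -7*√(16 + √(f + f)) = -7*√(16 + √(2*f)) = -7*√(16 + √2*√f))
m(-25)*T(-1, -3) = (-7*√(16 + √2*√(-25)))*√(4 - 1) = (-7*√(16 + √2*(5*I)))*√3 = (-7*√(16 + 5*I*√2))*√3 = -7*√3*√(16 + 5*I*√2)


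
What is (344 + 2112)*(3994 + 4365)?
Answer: 20529704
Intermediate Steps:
(344 + 2112)*(3994 + 4365) = 2456*8359 = 20529704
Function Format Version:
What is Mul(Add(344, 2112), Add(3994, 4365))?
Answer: 20529704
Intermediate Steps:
Mul(Add(344, 2112), Add(3994, 4365)) = Mul(2456, 8359) = 20529704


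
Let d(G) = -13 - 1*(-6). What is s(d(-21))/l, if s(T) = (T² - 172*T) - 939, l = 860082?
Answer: 157/430041 ≈ 0.00036508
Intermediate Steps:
d(G) = -7 (d(G) = -13 + 6 = -7)
s(T) = -939 + T² - 172*T
s(d(-21))/l = (-939 + (-7)² - 172*(-7))/860082 = (-939 + 49 + 1204)*(1/860082) = 314*(1/860082) = 157/430041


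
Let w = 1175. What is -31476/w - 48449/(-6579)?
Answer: -150153029/7730325 ≈ -19.424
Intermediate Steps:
-31476/w - 48449/(-6579) = -31476/1175 - 48449/(-6579) = -31476*1/1175 - 48449*(-1/6579) = -31476/1175 + 48449/6579 = -150153029/7730325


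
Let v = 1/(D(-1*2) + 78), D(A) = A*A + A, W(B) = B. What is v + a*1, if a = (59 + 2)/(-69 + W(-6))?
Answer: -961/1200 ≈ -0.80083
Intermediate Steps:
D(A) = A + A**2 (D(A) = A**2 + A = A + A**2)
a = -61/75 (a = (59 + 2)/(-69 - 6) = 61/(-75) = 61*(-1/75) = -61/75 ≈ -0.81333)
v = 1/80 (v = 1/((-1*2)*(1 - 1*2) + 78) = 1/(-2*(1 - 2) + 78) = 1/(-2*(-1) + 78) = 1/(2 + 78) = 1/80 ≈ 0.012500)
v + a*1 = 1/80 - 61/75*1 = 1/80 - 61/75 = -961/1200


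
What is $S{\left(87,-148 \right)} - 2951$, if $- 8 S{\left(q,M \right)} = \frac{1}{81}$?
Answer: $- \frac{1912249}{648} \approx -2951.0$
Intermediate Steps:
$S{\left(q,M \right)} = - \frac{1}{648}$ ($S{\left(q,M \right)} = - \frac{1}{8 \cdot 81} = \left(- \frac{1}{8}\right) \frac{1}{81} = - \frac{1}{648}$)
$S{\left(87,-148 \right)} - 2951 = - \frac{1}{648} - 2951 = - \frac{1912249}{648}$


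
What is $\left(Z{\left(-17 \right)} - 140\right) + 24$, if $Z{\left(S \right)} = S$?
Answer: $-133$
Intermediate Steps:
$\left(Z{\left(-17 \right)} - 140\right) + 24 = \left(-17 - 140\right) + 24 = -157 + 24 = -133$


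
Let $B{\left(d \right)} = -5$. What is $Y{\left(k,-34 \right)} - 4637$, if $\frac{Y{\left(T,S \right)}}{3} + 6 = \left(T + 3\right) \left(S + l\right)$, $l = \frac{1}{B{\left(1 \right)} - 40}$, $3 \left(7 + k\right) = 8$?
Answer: $- \frac{203351}{45} \approx -4518.9$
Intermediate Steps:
$k = - \frac{13}{3}$ ($k = -7 + \frac{1}{3} \cdot 8 = -7 + \frac{8}{3} = - \frac{13}{3} \approx -4.3333$)
$l = - \frac{1}{45}$ ($l = \frac{1}{-5 - 40} = \frac{1}{-45} = - \frac{1}{45} \approx -0.022222$)
$Y{\left(T,S \right)} = -18 + 3 \left(3 + T\right) \left(- \frac{1}{45} + S\right)$ ($Y{\left(T,S \right)} = -18 + 3 \left(T + 3\right) \left(S - \frac{1}{45}\right) = -18 + 3 \left(3 + T\right) \left(- \frac{1}{45} + S\right)$)
$Y{\left(k,-34 \right)} - 4637 = \left(- \frac{91}{5} + 9 \left(-34\right) - - \frac{13}{45} + 3 \left(-34\right) \left(- \frac{13}{3}\right)\right) - 4637 = \left(- \frac{91}{5} - 306 + \frac{13}{45} + 442\right) - 4637 = \frac{5314}{45} - 4637 = - \frac{203351}{45}$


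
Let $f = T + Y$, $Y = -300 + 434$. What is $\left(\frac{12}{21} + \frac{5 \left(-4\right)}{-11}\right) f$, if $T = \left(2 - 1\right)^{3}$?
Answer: $\frac{24840}{77} \approx 322.6$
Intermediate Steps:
$Y = 134$
$T = 1$ ($T = 1^{3} = 1$)
$f = 135$ ($f = 1 + 134 = 135$)
$\left(\frac{12}{21} + \frac{5 \left(-4\right)}{-11}\right) f = \left(\frac{12}{21} + \frac{5 \left(-4\right)}{-11}\right) 135 = \left(12 \cdot \frac{1}{21} - - \frac{20}{11}\right) 135 = \left(\frac{4}{7} + \frac{20}{11}\right) 135 = \frac{184}{77} \cdot 135 = \frac{24840}{77}$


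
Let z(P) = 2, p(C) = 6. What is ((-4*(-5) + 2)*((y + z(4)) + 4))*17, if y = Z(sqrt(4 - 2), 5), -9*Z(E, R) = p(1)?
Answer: 5984/3 ≈ 1994.7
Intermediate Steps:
Z(E, R) = -2/3 (Z(E, R) = -1/9*6 = -2/3)
y = -2/3 ≈ -0.66667
((-4*(-5) + 2)*((y + z(4)) + 4))*17 = ((-4*(-5) + 2)*((-2/3 + 2) + 4))*17 = ((20 + 2)*(4/3 + 4))*17 = (22*(16/3))*17 = (352/3)*17 = 5984/3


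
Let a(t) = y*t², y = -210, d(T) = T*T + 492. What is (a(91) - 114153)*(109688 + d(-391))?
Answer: -487494911943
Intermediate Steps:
d(T) = 492 + T² (d(T) = T² + 492 = 492 + T²)
a(t) = -210*t²
(a(91) - 114153)*(109688 + d(-391)) = (-210*91² - 114153)*(109688 + (492 + (-391)²)) = (-210*8281 - 114153)*(109688 + (492 + 152881)) = (-1739010 - 114153)*(109688 + 153373) = -1853163*263061 = -487494911943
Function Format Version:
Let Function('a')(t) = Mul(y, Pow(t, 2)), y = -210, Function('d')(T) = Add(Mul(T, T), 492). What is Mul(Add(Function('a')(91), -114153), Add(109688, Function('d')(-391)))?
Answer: -487494911943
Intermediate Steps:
Function('d')(T) = Add(492, Pow(T, 2)) (Function('d')(T) = Add(Pow(T, 2), 492) = Add(492, Pow(T, 2)))
Function('a')(t) = Mul(-210, Pow(t, 2))
Mul(Add(Function('a')(91), -114153), Add(109688, Function('d')(-391))) = Mul(Add(Mul(-210, Pow(91, 2)), -114153), Add(109688, Add(492, Pow(-391, 2)))) = Mul(Add(Mul(-210, 8281), -114153), Add(109688, Add(492, 152881))) = Mul(Add(-1739010, -114153), Add(109688, 153373)) = Mul(-1853163, 263061) = -487494911943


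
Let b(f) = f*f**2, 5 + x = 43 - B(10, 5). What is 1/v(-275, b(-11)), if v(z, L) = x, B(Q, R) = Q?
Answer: 1/28 ≈ 0.035714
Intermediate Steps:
x = 28 (x = -5 + (43 - 1*10) = -5 + (43 - 10) = -5 + 33 = 28)
b(f) = f**3
v(z, L) = 28
1/v(-275, b(-11)) = 1/28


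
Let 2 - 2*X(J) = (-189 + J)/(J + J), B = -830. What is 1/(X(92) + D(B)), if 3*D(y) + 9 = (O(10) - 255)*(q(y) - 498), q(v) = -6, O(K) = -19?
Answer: 368/16939137 ≈ 2.1725e-5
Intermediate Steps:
D(y) = 46029 (D(y) = -3 + ((-19 - 255)*(-6 - 498))/3 = -3 + (-274*(-504))/3 = -3 + (⅓)*138096 = -3 + 46032 = 46029)
X(J) = 1 - (-189 + J)/(4*J) (X(J) = 1 - (-189 + J)/(2*(J + J)) = 1 - (-189 + J)/(2*(2*J)) = 1 - (-189 + J)*1/(2*J)/2 = 1 - (-189 + J)/(4*J))
1/(X(92) + D(B)) = 1/((¾)*(63 + 92)/92 + 46029) = 1/((¾)*(1/92)*155 + 46029) = 1/(465/368 + 46029) = 1/(16939137/368) = 368/16939137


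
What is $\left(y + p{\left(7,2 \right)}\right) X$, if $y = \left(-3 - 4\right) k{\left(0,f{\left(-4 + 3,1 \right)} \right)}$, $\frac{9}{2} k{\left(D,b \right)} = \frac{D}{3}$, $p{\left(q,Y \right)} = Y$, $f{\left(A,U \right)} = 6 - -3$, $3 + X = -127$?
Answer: $-260$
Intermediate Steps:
$X = -130$ ($X = -3 - 127 = -130$)
$f{\left(A,U \right)} = 9$ ($f{\left(A,U \right)} = 6 + 3 = 9$)
$k{\left(D,b \right)} = \frac{2 D}{27}$ ($k{\left(D,b \right)} = \frac{2 \frac{D}{3}}{9} = \frac{2 D}{27}$)
$y = 0$ ($y = \left(-3 - 4\right) \frac{2}{27} \cdot 0 = \left(-7\right) 0 = 0$)
$\left(y + p{\left(7,2 \right)}\right) X = \left(0 + 2\right) \left(-130\right) = 2 \left(-130\right) = -260$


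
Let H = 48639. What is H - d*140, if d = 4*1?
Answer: 48079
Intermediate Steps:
d = 4
H - d*140 = 48639 - 4*140 = 48639 - 1*560 = 48639 - 560 = 48079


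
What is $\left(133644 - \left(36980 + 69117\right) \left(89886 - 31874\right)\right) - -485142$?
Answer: $-6154280378$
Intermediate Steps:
$\left(133644 - \left(36980 + 69117\right) \left(89886 - 31874\right)\right) - -485142 = \left(133644 - 106097 \cdot 58012\right) + 485142 = \left(133644 - 6154899164\right) + 485142 = -6154765520 + 485142 = -6154280378$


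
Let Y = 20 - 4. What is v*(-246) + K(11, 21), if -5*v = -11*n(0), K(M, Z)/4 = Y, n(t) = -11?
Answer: 30086/5 ≈ 6017.2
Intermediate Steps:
Y = 16
K(M, Z) = 64 (K(M, Z) = 4*16 = 64)
v = -121/5 (v = -(-11)*(-11)/5 = -⅕*121 = -121/5 ≈ -24.200)
v*(-246) + K(11, 21) = -121/5*(-246) + 64 = 29766/5 + 64 = 30086/5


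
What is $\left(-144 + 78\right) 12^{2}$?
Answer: $-9504$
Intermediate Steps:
$\left(-144 + 78\right) 12^{2} = \left(-66\right) 144 = -9504$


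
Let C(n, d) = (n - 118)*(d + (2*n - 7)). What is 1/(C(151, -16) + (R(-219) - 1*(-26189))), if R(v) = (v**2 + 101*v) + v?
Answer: 1/61019 ≈ 1.6388e-5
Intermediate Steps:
R(v) = v**2 + 102*v
C(n, d) = (-118 + n)*(-7 + d + 2*n) (C(n, d) = (-118 + n)*(d + (-7 + 2*n)) = (-118 + n)*(-7 + d + 2*n))
1/(C(151, -16) + (R(-219) - 1*(-26189))) = 1/((826 - 243*151 - 118*(-16) + 2*151**2 - 16*151) + (-219*(102 - 219) - 1*(-26189))) = 1/((826 - 36693 + 1888 + 2*22801 - 2416) + (-219*(-117) + 26189)) = 1/((826 - 36693 + 1888 + 45602 - 2416) + (25623 + 26189)) = 1/(9207 + 51812) = 1/61019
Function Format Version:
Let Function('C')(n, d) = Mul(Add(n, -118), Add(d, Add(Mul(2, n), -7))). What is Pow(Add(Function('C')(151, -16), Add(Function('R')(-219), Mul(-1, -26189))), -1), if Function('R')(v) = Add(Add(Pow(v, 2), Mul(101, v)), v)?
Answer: Rational(1, 61019) ≈ 1.6388e-5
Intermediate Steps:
Function('R')(v) = Add(Pow(v, 2), Mul(102, v))
Function('C')(n, d) = Mul(Add(-118, n), Add(-7, d, Mul(2, n))) (Function('C')(n, d) = Mul(Add(-118, n), Add(d, Add(-7, Mul(2, n)))) = Mul(Add(-118, n), Add(-7, d, Mul(2, n))))
Pow(Add(Function('C')(151, -16), Add(Function('R')(-219), Mul(-1, -26189))), -1) = Pow(Add(Add(826, Mul(-243, 151), Mul(-118, -16), Mul(2, Pow(151, 2)), Mul(-16, 151)), Add(Mul(-219, Add(102, -219)), Mul(-1, -26189))), -1) = Pow(Add(Add(826, -36693, 1888, Mul(2, 22801), -2416), Add(Mul(-219, -117), 26189)), -1) = Pow(Add(Add(826, -36693, 1888, 45602, -2416), Add(25623, 26189)), -1) = Pow(Add(9207, 51812), -1) = Pow(61019, -1) = Rational(1, 61019)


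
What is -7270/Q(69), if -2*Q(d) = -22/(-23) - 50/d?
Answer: 250815/4 ≈ 62704.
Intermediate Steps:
Q(d) = -11/23 + 25/d (Q(d) = -(-22/(-23) - 50/d)/2 = -(-22*(-1/23) - 50/d)/2 = -(22/23 - 50/d)/2 = -11/23 + 25/d)
-7270/Q(69) = -7270/(-11/23 + 25/69) = -7270/(-8/69) = -7270*(-69/8) = 250815/4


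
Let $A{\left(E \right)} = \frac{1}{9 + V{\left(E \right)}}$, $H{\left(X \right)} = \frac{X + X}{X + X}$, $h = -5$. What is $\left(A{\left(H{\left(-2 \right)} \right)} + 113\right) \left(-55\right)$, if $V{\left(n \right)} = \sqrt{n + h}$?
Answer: $- \frac{105754}{17} + \frac{22 i}{17} \approx -6220.8 + 1.2941 i$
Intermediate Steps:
$H{\left(X \right)} = 1$ ($H{\left(X \right)} = \frac{2 X}{2 X} = 2 X \frac{1}{2 X} = 1$)
$V{\left(n \right)} = \sqrt{-5 + n}$ ($V{\left(n \right)} = \sqrt{n - 5} = \sqrt{-5 + n}$)
$A{\left(E \right)} = \frac{1}{9 + \sqrt{-5 + E}}$
$\left(A{\left(H{\left(-2 \right)} \right)} + 113\right) \left(-55\right) = \left(\frac{1}{9 + \sqrt{-5 + 1}} + 113\right) \left(-55\right) = \left(\frac{1}{9 + \sqrt{-4}} + 113\right) \left(-55\right) = \left(\frac{1}{9 + 2 i} + 113\right) \left(-55\right) = \left(\frac{9 - 2 i}{85} + 113\right) \left(-55\right) = \left(113 + \frac{9 - 2 i}{85}\right) \left(-55\right) = -6215 - \frac{11 \left(9 - 2 i\right)}{17}$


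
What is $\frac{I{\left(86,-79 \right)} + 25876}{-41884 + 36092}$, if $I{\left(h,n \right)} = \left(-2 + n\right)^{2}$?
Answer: $- \frac{32437}{5792} \approx -5.6003$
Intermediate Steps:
$\frac{I{\left(86,-79 \right)} + 25876}{-41884 + 36092} = \frac{\left(-2 - 79\right)^{2} + 25876}{-41884 + 36092} = \frac{\left(-81\right)^{2} + 25876}{-5792} = \left(6561 + 25876\right) \left(- \frac{1}{5792}\right) = 32437 \left(- \frac{1}{5792}\right) = - \frac{32437}{5792}$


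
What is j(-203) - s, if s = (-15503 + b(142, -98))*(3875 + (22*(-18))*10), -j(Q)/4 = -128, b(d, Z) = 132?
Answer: -1306023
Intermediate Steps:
j(Q) = 512 (j(Q) = -4*(-128) = 512)
s = 1306535 (s = (-15503 + 132)*(3875 + (22*(-18))*10) = -15371*(3875 - 396*10) = -15371*(3875 - 3960) = -15371*(-85) = 1306535)
j(-203) - s = 512 - 1*1306535 = 512 - 1306535 = -1306023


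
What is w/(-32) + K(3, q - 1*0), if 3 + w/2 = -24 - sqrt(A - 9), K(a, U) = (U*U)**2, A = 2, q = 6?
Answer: 20763/16 + I*sqrt(7)/16 ≈ 1297.7 + 0.16536*I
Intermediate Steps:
K(a, U) = U**4 (K(a, U) = (U**2)**2 = U**4)
w = -54 - 2*I*sqrt(7) (w = -6 + 2*(-24 - sqrt(2 - 9)) = -6 + 2*(-24 - sqrt(-7)) = -6 + 2*(-24 - I*sqrt(7)) = -6 + (-48 - 2*I*sqrt(7)) = -54 - 2*I*sqrt(7) ≈ -54.0 - 5.2915*I)
w/(-32) + K(3, q - 1*0) = (-54 - 2*I*sqrt(7))/(-32) + (6 - 1*0)**4 = -(-54 - 2*I*sqrt(7))/32 + (6 + 0)**4 = (27/16 + I*sqrt(7)/16) + 6**4 = (27/16 + I*sqrt(7)/16) + 1296 = 20763/16 + I*sqrt(7)/16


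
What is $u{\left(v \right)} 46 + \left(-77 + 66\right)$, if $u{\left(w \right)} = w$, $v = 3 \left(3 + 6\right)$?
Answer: $1231$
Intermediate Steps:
$v = 27$ ($v = 3 \cdot 9 = 27$)
$u{\left(v \right)} 46 + \left(-77 + 66\right) = 27 \cdot 46 + \left(-77 + 66\right) = 1242 - 11 = 1231$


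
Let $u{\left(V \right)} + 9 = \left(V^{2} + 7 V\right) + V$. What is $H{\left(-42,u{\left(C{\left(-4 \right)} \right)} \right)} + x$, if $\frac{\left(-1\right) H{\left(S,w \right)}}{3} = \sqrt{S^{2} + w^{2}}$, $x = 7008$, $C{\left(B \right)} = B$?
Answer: $7008 - 3 \sqrt{2389} \approx 6861.4$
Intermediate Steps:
$u{\left(V \right)} = -9 + V^{2} + 8 V$ ($u{\left(V \right)} = -9 + \left(\left(V^{2} + 7 V\right) + V\right) = -9 + \left(V^{2} + 8 V\right) = -9 + V^{2} + 8 V$)
$H{\left(S,w \right)} = - 3 \sqrt{S^{2} + w^{2}}$
$H{\left(-42,u{\left(C{\left(-4 \right)} \right)} \right)} + x = - 3 \sqrt{\left(-42\right)^{2} + \left(-9 + \left(-4\right)^{2} + 8 \left(-4\right)\right)^{2}} + 7008 = - 3 \sqrt{1764 + \left(-9 + 16 - 32\right)^{2}} + 7008 = - 3 \sqrt{1764 + \left(-25\right)^{2}} + 7008 = - 3 \sqrt{1764 + 625} + 7008 = - 3 \sqrt{2389} + 7008 = 7008 - 3 \sqrt{2389}$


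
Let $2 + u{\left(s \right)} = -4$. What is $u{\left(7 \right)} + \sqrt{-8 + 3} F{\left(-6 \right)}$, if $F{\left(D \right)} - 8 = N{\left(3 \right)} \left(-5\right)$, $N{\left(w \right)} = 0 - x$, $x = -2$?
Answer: $-6 - 2 i \sqrt{5} \approx -6.0 - 4.4721 i$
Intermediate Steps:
$N{\left(w \right)} = 2$ ($N{\left(w \right)} = 0 - -2 = 0 + 2 = 2$)
$u{\left(s \right)} = -6$ ($u{\left(s \right)} = -2 - 4 = -6$)
$F{\left(D \right)} = -2$ ($F{\left(D \right)} = 8 + 2 \left(-5\right) = 8 - 10 = -2$)
$u{\left(7 \right)} + \sqrt{-8 + 3} F{\left(-6 \right)} = -6 + \sqrt{-8 + 3} \left(-2\right) = -6 + \sqrt{-5} \left(-2\right) = -6 + i \sqrt{5} \left(-2\right) = -6 - 2 i \sqrt{5}$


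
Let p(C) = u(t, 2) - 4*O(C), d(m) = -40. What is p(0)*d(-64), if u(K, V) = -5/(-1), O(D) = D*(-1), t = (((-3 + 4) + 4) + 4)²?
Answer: -200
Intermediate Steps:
t = 81 (t = ((1 + 4) + 4)² = (5 + 4)² = 9² = 81)
O(D) = -D
u(K, V) = 5 (u(K, V) = -5*(-1) = 5)
p(C) = 5 + 4*C (p(C) = 5 - (-4)*C = 5 + 4*C)
p(0)*d(-64) = (5 + 4*0)*(-40) = (5 + 0)*(-40) = 5*(-40) = -200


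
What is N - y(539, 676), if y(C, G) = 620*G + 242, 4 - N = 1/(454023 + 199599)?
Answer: -274101614677/653622 ≈ -4.1936e+5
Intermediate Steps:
N = 2614487/653622 (N = 4 - 1/(454023 + 199599) = 4 - 1/653622 = 2614487/653622 ≈ 4.0000)
y(C, G) = 242 + 620*G
N - y(539, 676) = 2614487/653622 - (242 + 620*676) = 2614487/653622 - (242 + 419120) = 2614487/653622 - 1*419362 = 2614487/653622 - 419362 = -274101614677/653622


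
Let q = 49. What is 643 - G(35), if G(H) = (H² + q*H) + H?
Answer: -2332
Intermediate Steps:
G(H) = H² + 50*H (G(H) = (H² + 49*H) + H = H² + 50*H)
643 - G(35) = 643 - 35*(50 + 35) = 643 - 35*85 = 643 - 1*2975 = 643 - 2975 = -2332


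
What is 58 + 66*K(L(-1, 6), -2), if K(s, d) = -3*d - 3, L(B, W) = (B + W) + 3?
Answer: 256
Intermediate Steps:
L(B, W) = 3 + B + W
K(s, d) = -3 - 3*d
58 + 66*K(L(-1, 6), -2) = 58 + 66*(-3 - 3*(-2)) = 58 + 66*(-3 + 6) = 58 + 66*3 = 58 + 198 = 256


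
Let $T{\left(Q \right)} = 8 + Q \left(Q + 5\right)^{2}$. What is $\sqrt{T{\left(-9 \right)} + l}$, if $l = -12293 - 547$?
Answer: $4 i \sqrt{811} \approx 113.91 i$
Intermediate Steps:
$T{\left(Q \right)} = 8 + Q \left(5 + Q\right)^{2}$
$l = -12840$ ($l = -12293 - 547 = -12840$)
$\sqrt{T{\left(-9 \right)} + l} = \sqrt{\left(8 - 9 \left(5 - 9\right)^{2}\right) - 12840} = \sqrt{\left(8 - 9 \left(-4\right)^{2}\right) - 12840} = \sqrt{\left(8 - 144\right) - 12840} = \sqrt{-136 - 12840} = \sqrt{-12976} = 4 i \sqrt{811}$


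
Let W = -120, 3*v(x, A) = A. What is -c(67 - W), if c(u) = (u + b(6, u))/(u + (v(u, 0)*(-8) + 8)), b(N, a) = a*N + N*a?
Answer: -187/15 ≈ -12.467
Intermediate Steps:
v(x, A) = A/3
b(N, a) = 2*N*a (b(N, a) = N*a + N*a = 2*N*a)
c(u) = 13*u/(8 + u) (c(u) = (u + 2*6*u)/(u + (((⅓)*0)*(-8) + 8)) = (u + 12*u)/(u + (0*(-8) + 8)) = (13*u)/(u + (0 + 8)) = (13*u)/(u + 8) = (13*u)/(8 + u) = 13*u/(8 + u))
-c(67 - W) = -13*(67 - 1*(-120))/(8 + (67 - 1*(-120))) = -13*(67 + 120)/(8 + (67 + 120)) = -13*187/(8 + 187) = -13*187/195 = -1*187/15 = -187/15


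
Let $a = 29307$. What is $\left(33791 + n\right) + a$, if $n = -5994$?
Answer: $57104$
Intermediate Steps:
$\left(33791 + n\right) + a = \left(33791 - 5994\right) + 29307 = 27797 + 29307 = 57104$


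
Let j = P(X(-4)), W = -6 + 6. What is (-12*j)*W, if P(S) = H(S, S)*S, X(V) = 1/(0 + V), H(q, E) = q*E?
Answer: 0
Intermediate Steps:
W = 0
H(q, E) = E*q
X(V) = 1/V
P(S) = S³ (P(S) = (S*S)*S = S²*S = S³)
j = -1/64 (j = (1/(-4))³ = (-¼)³ = -1/64 ≈ -0.015625)
(-12*j)*W = -12*(-1/64)*0 = (3/16)*0 = 0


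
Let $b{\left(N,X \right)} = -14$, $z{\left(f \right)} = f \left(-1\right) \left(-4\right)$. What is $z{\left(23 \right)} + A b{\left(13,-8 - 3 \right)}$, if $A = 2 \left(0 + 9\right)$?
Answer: $-160$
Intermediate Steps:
$z{\left(f \right)} = 4 f$ ($z{\left(f \right)} = - f \left(-4\right) = 4 f$)
$A = 18$ ($A = 2 \cdot 9 = 18$)
$z{\left(23 \right)} + A b{\left(13,-8 - 3 \right)} = 4 \cdot 23 + 18 \left(-14\right) = 92 - 252 = -160$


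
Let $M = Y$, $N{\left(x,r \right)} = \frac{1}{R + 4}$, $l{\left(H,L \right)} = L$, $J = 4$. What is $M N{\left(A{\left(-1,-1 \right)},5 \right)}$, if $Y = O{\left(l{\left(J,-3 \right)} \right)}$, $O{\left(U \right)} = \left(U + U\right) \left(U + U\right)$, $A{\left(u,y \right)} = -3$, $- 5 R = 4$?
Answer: $\frac{45}{4} \approx 11.25$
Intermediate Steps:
$R = - \frac{4}{5}$ ($R = \left(- \frac{1}{5}\right) 4 = - \frac{4}{5} \approx -0.8$)
$O{\left(U \right)} = 4 U^{2}$ ($O{\left(U \right)} = 2 U 2 U = 4 U^{2}$)
$Y = 36$ ($Y = 4 \left(-3\right)^{2} = 4 \cdot 9 = 36$)
$N{\left(x,r \right)} = \frac{5}{16}$ ($N{\left(x,r \right)} = \frac{1}{- \frac{4}{5} + 4} = \frac{1}{\frac{16}{5}} = \frac{5}{16}$)
$M = 36$
$M N{\left(A{\left(-1,-1 \right)},5 \right)} = 36 \cdot \frac{5}{16} = \frac{45}{4}$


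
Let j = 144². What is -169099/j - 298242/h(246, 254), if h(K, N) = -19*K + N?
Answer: 1359232133/22913280 ≈ 59.321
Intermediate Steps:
j = 20736
h(K, N) = N - 19*K
-169099/j - 298242/h(246, 254) = -169099/20736 - 298242/(254 - 19*246) = -169099*1/20736 - 298242/(254 - 4674) = -169099/20736 - 298242/(-4420) = -169099/20736 - 298242*(-1/4420) = -169099/20736 + 149121/2210 = 1359232133/22913280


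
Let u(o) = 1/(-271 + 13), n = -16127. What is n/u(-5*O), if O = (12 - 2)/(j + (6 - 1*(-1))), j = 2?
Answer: 4160766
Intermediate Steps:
O = 10/9 (O = (12 - 2)/(2 + (6 - 1*(-1))) = 10/(2 + (6 + 1)) = 10/(2 + 7) = 10/9 ≈ 1.1111)
u(o) = -1/258 (u(o) = 1/(-258) = -1/258)
n/u(-5*O) = -16127/(-1/258) = -16127*(-258) = 4160766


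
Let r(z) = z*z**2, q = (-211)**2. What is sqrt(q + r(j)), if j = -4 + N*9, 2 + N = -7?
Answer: 2*I*sqrt(142401) ≈ 754.72*I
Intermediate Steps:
N = -9 (N = -2 - 7 = -9)
j = -85 (j = -4 - 9*9 = -4 - 81 = -85)
q = 44521
r(z) = z**3
sqrt(q + r(j)) = sqrt(44521 + (-85)**3) = sqrt(44521 - 614125) = sqrt(-569604) = 2*I*sqrt(142401)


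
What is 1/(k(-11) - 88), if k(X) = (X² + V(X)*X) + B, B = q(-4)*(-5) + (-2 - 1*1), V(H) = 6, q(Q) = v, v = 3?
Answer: -1/51 ≈ -0.019608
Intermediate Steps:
q(Q) = 3
B = -18 (B = 3*(-5) + (-2 - 1*1) = -15 + (-2 - 1) = -15 - 3 = -18)
k(X) = -18 + X² + 6*X (k(X) = (X² + 6*X) - 18 = -18 + X² + 6*X)
1/(k(-11) - 88) = 1/((-18 + (-11)² + 6*(-11)) - 88) = 1/((-18 + 121 - 66) - 88) = 1/(37 - 88) = 1/(-51) = -1/51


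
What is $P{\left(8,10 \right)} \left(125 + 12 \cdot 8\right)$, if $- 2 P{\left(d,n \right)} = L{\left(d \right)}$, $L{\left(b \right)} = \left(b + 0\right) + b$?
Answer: $-1768$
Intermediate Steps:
$L{\left(b \right)} = 2 b$ ($L{\left(b \right)} = b + b = 2 b$)
$P{\left(d,n \right)} = - d$ ($P{\left(d,n \right)} = - \frac{2 d}{2} = - d$)
$P{\left(8,10 \right)} \left(125 + 12 \cdot 8\right) = \left(-1\right) 8 \left(125 + 12 \cdot 8\right) = - 8 \left(125 + 96\right) = \left(-8\right) 221 = -1768$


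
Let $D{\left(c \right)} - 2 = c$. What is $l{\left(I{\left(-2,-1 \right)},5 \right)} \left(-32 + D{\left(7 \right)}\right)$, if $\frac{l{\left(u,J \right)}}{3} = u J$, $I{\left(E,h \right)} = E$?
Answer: $690$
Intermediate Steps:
$l{\left(u,J \right)} = 3 J u$ ($l{\left(u,J \right)} = 3 u J = 3 J u$)
$D{\left(c \right)} = 2 + c$
$l{\left(I{\left(-2,-1 \right)},5 \right)} \left(-32 + D{\left(7 \right)}\right) = 3 \cdot 5 \left(-2\right) \left(-32 + \left(2 + 7\right)\right) = - 30 \left(-32 + 9\right) = \left(-30\right) \left(-23\right) = 690$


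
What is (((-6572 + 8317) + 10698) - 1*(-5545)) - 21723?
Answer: -3735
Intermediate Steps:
(((-6572 + 8317) + 10698) - 1*(-5545)) - 21723 = ((1745 + 10698) + 5545) - 21723 = (12443 + 5545) - 21723 = 17988 - 21723 = -3735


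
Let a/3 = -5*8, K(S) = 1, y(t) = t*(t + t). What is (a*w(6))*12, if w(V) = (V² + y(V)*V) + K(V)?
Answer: -675360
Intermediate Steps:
y(t) = 2*t² (y(t) = t*(2*t) = 2*t²)
a = -120 (a = 3*(-5*8) = 3*(-40) = -120)
w(V) = 1 + V² + 2*V³ (w(V) = (V² + (2*V²)*V) + 1 = (V² + 2*V³) + 1 = 1 + V² + 2*V³)
(a*w(6))*12 = -120*(1 + 6² + 2*6³)*12 = -120*(1 + 36 + 2*216)*12 = -120*(1 + 36 + 432)*12 = -120*469*12 = -56280*12 = -675360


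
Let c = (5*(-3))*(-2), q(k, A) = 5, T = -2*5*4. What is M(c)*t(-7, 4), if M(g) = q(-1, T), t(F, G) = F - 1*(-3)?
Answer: -20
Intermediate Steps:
t(F, G) = 3 + F (t(F, G) = F + 3 = 3 + F)
T = -40 (T = -10*4 = -40)
c = 30 (c = -15*(-2) = 30)
M(g) = 5
M(c)*t(-7, 4) = 5*(3 - 7) = 5*(-4) = -20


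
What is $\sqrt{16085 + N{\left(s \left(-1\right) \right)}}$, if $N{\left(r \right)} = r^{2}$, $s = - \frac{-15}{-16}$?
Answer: $\frac{\sqrt{4117985}}{16} \approx 126.83$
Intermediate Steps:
$s = - \frac{15}{16}$ ($s = - \frac{\left(-15\right) \left(-1\right)}{16} = \left(-1\right) \frac{15}{16} = - \frac{15}{16} \approx -0.9375$)
$\sqrt{16085 + N{\left(s \left(-1\right) \right)}} = \sqrt{16085 + \left(\left(- \frac{15}{16}\right) \left(-1\right)\right)^{2}} = \sqrt{16085 + \left(\frac{15}{16}\right)^{2}} = \sqrt{16085 + \frac{225}{256}} = \sqrt{\frac{4117985}{256}} = \frac{\sqrt{4117985}}{16}$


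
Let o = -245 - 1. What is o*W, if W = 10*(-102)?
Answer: 250920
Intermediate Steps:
o = -246
W = -1020
o*W = -246*(-1020) = 250920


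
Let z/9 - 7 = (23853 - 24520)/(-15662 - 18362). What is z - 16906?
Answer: -573060229/34024 ≈ -16843.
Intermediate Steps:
z = 2149515/34024 (z = 63 + 9*((23853 - 24520)/(-15662 - 18362)) = 63 + 9*(-667/(-34024)) = 63 + 9*(-667*(-1/34024)) = 63 + 9*(667/34024) = 63 + 6003/34024 = 2149515/34024 ≈ 63.176)
z - 16906 = 2149515/34024 - 16906 = -573060229/34024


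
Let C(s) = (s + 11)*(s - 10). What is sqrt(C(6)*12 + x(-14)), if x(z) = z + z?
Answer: 2*I*sqrt(211) ≈ 29.052*I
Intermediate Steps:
x(z) = 2*z
C(s) = (-10 + s)*(11 + s) (C(s) = (11 + s)*(-10 + s) = (-10 + s)*(11 + s))
sqrt(C(6)*12 + x(-14)) = sqrt((-110 + 6 + 6**2)*12 + 2*(-14)) = sqrt((-110 + 6 + 36)*12 - 28) = sqrt(-68*12 - 28) = sqrt(-816 - 28) = sqrt(-844) = 2*I*sqrt(211)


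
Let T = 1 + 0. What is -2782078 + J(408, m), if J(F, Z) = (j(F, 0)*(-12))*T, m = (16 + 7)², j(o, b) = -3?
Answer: -2782042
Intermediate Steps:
m = 529 (m = 23² = 529)
T = 1
J(F, Z) = 36 (J(F, Z) = -3*(-12)*1 = 36*1 = 36)
-2782078 + J(408, m) = -2782078 + 36 = -2782042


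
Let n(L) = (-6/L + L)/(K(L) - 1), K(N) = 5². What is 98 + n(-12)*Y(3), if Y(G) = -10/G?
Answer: 7171/72 ≈ 99.597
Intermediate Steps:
K(N) = 25
n(L) = -1/(4*L) + L/24 (n(L) = (-6/L + L)/(25 - 1) = (L - 6/L)/24 = (L - 6/L)*(1/24) = -1/(4*L) + L/24)
98 + n(-12)*Y(3) = 98 + ((1/24)*(-6 + (-12)²)/(-12))*(-10/3) = 98 + ((1/24)*(-1/12)*(-6 + 144))*(-10*⅓) = 98 + ((1/24)*(-1/12)*138)*(-10/3) = 98 - 23/48*(-10/3) = 98 + 115/72 = 7171/72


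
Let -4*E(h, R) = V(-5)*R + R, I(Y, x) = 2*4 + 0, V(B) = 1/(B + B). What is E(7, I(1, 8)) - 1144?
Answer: -5729/5 ≈ -1145.8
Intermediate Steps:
V(B) = 1/(2*B)
I(Y, x) = 8 (I(Y, x) = 8 + 0 = 8)
E(h, R) = -9*R/40 (E(h, R) = -(((½)/(-5))*R + R)/4 = -(((½)*(-⅕))*R + R)/4 = -(-R/10 + R)/4 = -9*R/40)
E(7, I(1, 8)) - 1144 = -9/40*8 - 1144 = -9/5 - 1144 = -5729/5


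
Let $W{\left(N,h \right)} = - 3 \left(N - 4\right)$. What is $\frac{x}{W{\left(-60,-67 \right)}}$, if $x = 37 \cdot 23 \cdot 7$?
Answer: $\frac{5957}{192} \approx 31.026$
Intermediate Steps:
$x = 5957$ ($x = 851 \cdot 7 = 5957$)
$W{\left(N,h \right)} = 12 - 3 N$ ($W{\left(N,h \right)} = - 3 \left(-4 + N\right) = 12 - 3 N$)
$\frac{x}{W{\left(-60,-67 \right)}} = \frac{5957}{12 - -180} = \frac{5957}{12 + 180} = \frac{5957}{192}$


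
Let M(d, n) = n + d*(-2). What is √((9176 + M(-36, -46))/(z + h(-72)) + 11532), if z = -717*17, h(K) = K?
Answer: 5*√69340687746/12261 ≈ 107.38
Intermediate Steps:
z = -12189
M(d, n) = n - 2*d
√((9176 + M(-36, -46))/(z + h(-72)) + 11532) = √((9176 + (-46 - 2*(-36)))/(-12189 - 72) + 11532) = √((9176 + (-46 + 72))/(-12261) + 11532) = √((9176 + 26)*(-1/12261) + 11532) = √(9202*(-1/12261) + 11532) = √(-9202/12261 + 11532) = √(141384650/12261) = 5*√69340687746/12261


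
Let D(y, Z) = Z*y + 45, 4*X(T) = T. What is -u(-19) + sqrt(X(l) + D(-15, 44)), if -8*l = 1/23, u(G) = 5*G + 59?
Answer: 36 + I*sqrt(20821486)/184 ≈ 36.0 + 24.799*I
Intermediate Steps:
u(G) = 59 + 5*G
l = -1/184 (l = -1/8/23 = -1/8*1/23 = -1/184 ≈ -0.0054348)
X(T) = T/4
D(y, Z) = 45 + Z*y
-u(-19) + sqrt(X(l) + D(-15, 44)) = -(59 + 5*(-19)) + sqrt((1/4)*(-1/184) + (45 + 44*(-15))) = -(59 - 95) + sqrt(-1/736 + (45 - 660)) = -1*(-36) + sqrt(-1/736 - 615) = 36 + sqrt(-452641/736) = 36 + I*sqrt(20821486)/184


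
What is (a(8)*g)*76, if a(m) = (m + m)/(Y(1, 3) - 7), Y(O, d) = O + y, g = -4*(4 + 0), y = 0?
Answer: 9728/3 ≈ 3242.7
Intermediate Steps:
g = -16 (g = -4*4 = -16)
Y(O, d) = O (Y(O, d) = O + 0 = O)
a(m) = -m/3 (a(m) = (m + m)/(1 - 7) = (2*m)/(-6) = (2*m)*(-⅙) = -m/3)
(a(8)*g)*76 = (-⅓*8*(-16))*76 = -8/3*(-16)*76 = (128/3)*76 = 9728/3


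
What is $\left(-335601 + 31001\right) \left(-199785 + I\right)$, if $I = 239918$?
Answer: $-12224511800$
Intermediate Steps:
$\left(-335601 + 31001\right) \left(-199785 + I\right) = \left(-335601 + 31001\right) \left(-199785 + 239918\right) = \left(-304600\right) 40133 = -12224511800$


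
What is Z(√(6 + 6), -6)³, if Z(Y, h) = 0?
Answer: 0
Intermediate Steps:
Z(√(6 + 6), -6)³ = 0³ = 0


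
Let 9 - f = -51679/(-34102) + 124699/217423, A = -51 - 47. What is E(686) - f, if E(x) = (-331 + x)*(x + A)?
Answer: 1547663833792241/7414559146 ≈ 2.0873e+5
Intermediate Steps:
A = -98
E(x) = (-331 + x)*(-98 + x) (E(x) = (-331 + x)*(x - 98) = (-331 + x)*(-98 + x))
f = 51242343799/7414559146 (f = 9 - (-51679/(-34102) + 124699/217423) = 9 - (-51679*(-1/34102) + 124699*(1/217423)) = 9 - (51679/34102 + 124699/217423) = 9 - 1*15488688515/7414559146 = 9 - 15488688515/7414559146 = 51242343799/7414559146 ≈ 6.9110)
E(686) - f = (32438 + 686² - 429*686) - 1*51242343799/7414559146 = (32438 + 470596 - 294294) - 51242343799/7414559146 = 208740 - 51242343799/7414559146 = 1547663833792241/7414559146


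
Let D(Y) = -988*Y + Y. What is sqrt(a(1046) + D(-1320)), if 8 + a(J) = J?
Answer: sqrt(1303878) ≈ 1141.9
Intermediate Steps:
a(J) = -8 + J
D(Y) = -987*Y
sqrt(a(1046) + D(-1320)) = sqrt((-8 + 1046) - 987*(-1320)) = sqrt(1038 + 1302840) = sqrt(1303878)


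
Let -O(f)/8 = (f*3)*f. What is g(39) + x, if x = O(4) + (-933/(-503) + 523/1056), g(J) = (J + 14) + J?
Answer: -153852739/531168 ≈ -289.65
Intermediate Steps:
g(J) = 14 + 2*J (g(J) = (14 + J) + J = 14 + 2*J)
O(f) = -24*f² (O(f) = -8*f*3*f = -8*3*f*f = -24*f²)
x = -202720195/531168 (x = -24*4² + (-933/(-503) + 523/1056) = -24*16 + (-933*(-1/503) + 523*(1/1056)) = -384 + (933/503 + 523/1056) = -384 + 1248317/531168 = -202720195/531168 ≈ -381.65)
g(39) + x = (14 + 2*39) - 202720195/531168 = (14 + 78) - 202720195/531168 = 92 - 202720195/531168 = -153852739/531168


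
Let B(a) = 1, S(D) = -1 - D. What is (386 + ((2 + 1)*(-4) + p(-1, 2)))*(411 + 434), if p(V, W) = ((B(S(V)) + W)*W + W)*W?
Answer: 329550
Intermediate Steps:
p(V, W) = W*(W + W*(1 + W)) (p(V, W) = ((1 + W)*W + W)*W = (W*(1 + W) + W)*W = (W + W*(1 + W))*W = W*(W + W*(1 + W)))
(386 + ((2 + 1)*(-4) + p(-1, 2)))*(411 + 434) = (386 + ((2 + 1)*(-4) + 2**2*(2 + 2)))*(411 + 434) = (386 + (3*(-4) + 4*4))*845 = (386 + (-12 + 16))*845 = (386 + 4)*845 = 390*845 = 329550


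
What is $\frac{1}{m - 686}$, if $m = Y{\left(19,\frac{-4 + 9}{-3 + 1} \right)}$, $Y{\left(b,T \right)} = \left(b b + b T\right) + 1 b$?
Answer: $- \frac{2}{707} \approx -0.0028289$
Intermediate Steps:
$Y{\left(b,T \right)} = b + b^{2} + T b$ ($Y{\left(b,T \right)} = \left(b^{2} + T b\right) + b = b + b^{2} + T b$)
$m = \frac{665}{2}$ ($m = 19 \left(1 + \frac{-4 + 9}{-3 + 1} + 19\right) = 19 \left(1 + \frac{5}{-2} + 19\right) = 19 \left(1 + 5 \left(- \frac{1}{2}\right) + 19\right) = 19 \left(1 - \frac{5}{2} + 19\right) = 19 \cdot \frac{35}{2} = \frac{665}{2} \approx 332.5$)
$\frac{1}{m - 686} = \frac{1}{\frac{665}{2} - 686} = \frac{1}{- \frac{707}{2}} = - \frac{2}{707}$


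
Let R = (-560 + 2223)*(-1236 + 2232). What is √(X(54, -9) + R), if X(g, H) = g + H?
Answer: √1656393 ≈ 1287.0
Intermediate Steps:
X(g, H) = H + g
R = 1656348 (R = 1663*996 = 1656348)
√(X(54, -9) + R) = √((-9 + 54) + 1656348) = √(45 + 1656348) = √1656393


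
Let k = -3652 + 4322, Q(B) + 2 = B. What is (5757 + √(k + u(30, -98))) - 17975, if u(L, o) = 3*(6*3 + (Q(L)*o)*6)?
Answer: -12218 + 46*I*√23 ≈ -12218.0 + 220.61*I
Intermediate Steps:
Q(B) = -2 + B
k = 670
u(L, o) = 54 + 18*o*(-2 + L) (u(L, o) = 3*(6*3 + ((-2 + L)*o)*6) = 3*(18 + (o*(-2 + L))*6) = 3*(18 + 6*o*(-2 + L)) = 54 + 18*o*(-2 + L))
(5757 + √(k + u(30, -98))) - 17975 = (5757 + √(670 + (54 + 18*(-98)*(-2 + 30)))) - 17975 = (5757 + √(670 + (54 + 18*(-98)*28))) - 17975 = (5757 + √(670 + (54 - 49392))) - 17975 = (5757 + √(670 - 49338)) - 17975 = (5757 + √(-48668)) - 17975 = (5757 + 46*I*√23) - 17975 = -12218 + 46*I*√23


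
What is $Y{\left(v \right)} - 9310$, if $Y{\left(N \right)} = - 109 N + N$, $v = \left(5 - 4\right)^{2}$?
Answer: $-9418$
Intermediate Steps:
$v = 1$ ($v = 1^{2} = 1$)
$Y{\left(N \right)} = - 108 N$
$Y{\left(v \right)} - 9310 = \left(-108\right) 1 - 9310 = -108 - 9310 = -9418$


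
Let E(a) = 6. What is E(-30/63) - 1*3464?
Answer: -3458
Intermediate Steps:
E(-30/63) - 1*3464 = 6 - 1*3464 = 6 - 3464 = -3458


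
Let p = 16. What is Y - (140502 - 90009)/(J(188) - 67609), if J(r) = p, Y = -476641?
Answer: -10739181540/22531 ≈ -4.7664e+5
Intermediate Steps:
J(r) = 16
Y - (140502 - 90009)/(J(188) - 67609) = -476641 - (140502 - 90009)/(16 - 67609) = -476641 - 50493/(-67593) = -476641 - 50493*(-1)/67593 = -476641 - 1*(-16831/22531) = -476641 + 16831/22531 = -10739181540/22531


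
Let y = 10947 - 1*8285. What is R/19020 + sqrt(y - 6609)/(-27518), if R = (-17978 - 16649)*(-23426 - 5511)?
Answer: 1002001499/19020 - I*sqrt(3947)/27518 ≈ 52681.0 - 0.0022831*I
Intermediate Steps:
y = 2662 (y = 10947 - 8285 = 2662)
R = 1002001499 (R = -34627*(-28937) = 1002001499)
R/19020 + sqrt(y - 6609)/(-27518) = 1002001499/19020 + sqrt(2662 - 6609)/(-27518) = 1002001499*(1/19020) + sqrt(-3947)*(-1/27518) = 1002001499/19020 + (I*sqrt(3947))*(-1/27518) = 1002001499/19020 - I*sqrt(3947)/27518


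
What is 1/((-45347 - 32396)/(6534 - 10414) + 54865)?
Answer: 3880/212953943 ≈ 1.8220e-5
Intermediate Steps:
1/((-45347 - 32396)/(6534 - 10414) + 54865) = 1/(-77743/(-3880) + 54865) = 1/(-77743*(-1/3880) + 54865) = 1/(77743/3880 + 54865) = 1/(212953943/3880) = 3880/212953943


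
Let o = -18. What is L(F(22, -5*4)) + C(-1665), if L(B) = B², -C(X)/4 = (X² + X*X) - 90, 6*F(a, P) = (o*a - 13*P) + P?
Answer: -22176764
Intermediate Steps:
F(a, P) = -3*a - 2*P (F(a, P) = ((-18*a - 13*P) + P)/6 = (-18*a - 12*P)/6 = -3*a - 2*P)
C(X) = 360 - 8*X² (C(X) = -4*((X² + X*X) - 90) = -4*((X² + X²) - 90) = -4*(2*X² - 90) = -4*(-90 + 2*X²) = 360 - 8*X²)
L(F(22, -5*4)) + C(-1665) = (-3*22 - (-10)*4)² + (360 - 8*(-1665)²) = (-66 - 2*(-20))² + (360 - 8*2772225) = (-66 + 40)² + (360 - 22177800) = (-26)² - 22177440 = 676 - 22177440 = -22176764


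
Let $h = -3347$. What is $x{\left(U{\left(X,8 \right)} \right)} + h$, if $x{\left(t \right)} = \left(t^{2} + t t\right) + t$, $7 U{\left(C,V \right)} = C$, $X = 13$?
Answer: $- \frac{163574}{49} \approx -3338.2$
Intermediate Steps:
$U{\left(C,V \right)} = \frac{C}{7}$
$x{\left(t \right)} = t + 2 t^{2}$ ($x{\left(t \right)} = \left(t^{2} + t^{2}\right) + t = 2 t^{2} + t = t + 2 t^{2}$)
$x{\left(U{\left(X,8 \right)} \right)} + h = \frac{1}{7} \cdot 13 \left(1 + 2 \cdot \frac{1}{7} \cdot 13\right) - 3347 = \frac{13 \left(1 + 2 \cdot \frac{13}{7}\right)}{7} - 3347 = \frac{13 \left(1 + \frac{26}{7}\right)}{7} - 3347 = \frac{13}{7} \cdot \frac{33}{7} - 3347 = \frac{429}{49} - 3347 = - \frac{163574}{49}$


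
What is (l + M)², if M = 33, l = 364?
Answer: 157609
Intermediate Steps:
(l + M)² = (364 + 33)² = 397² = 157609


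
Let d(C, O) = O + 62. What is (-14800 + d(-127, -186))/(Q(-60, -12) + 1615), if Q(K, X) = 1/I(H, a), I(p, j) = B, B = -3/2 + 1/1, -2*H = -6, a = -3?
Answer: -14924/1613 ≈ -9.2523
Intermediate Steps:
H = 3 (H = -½*(-6) = 3)
B = -½ (B = -3*½ + 1*1 = -3/2 + 1 = -½ ≈ -0.50000)
I(p, j) = -½
d(C, O) = 62 + O
Q(K, X) = -2 (Q(K, X) = 1/(-½) = -2)
(-14800 + d(-127, -186))/(Q(-60, -12) + 1615) = (-14800 + (62 - 186))/(-2 + 1615) = (-14800 - 124)/1613 = -14924*1/1613 = -14924/1613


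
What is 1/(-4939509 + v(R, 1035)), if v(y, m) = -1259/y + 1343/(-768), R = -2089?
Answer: -1604352/7924712981783 ≈ -2.0245e-7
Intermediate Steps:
v(y, m) = -1343/768 - 1259/y (v(y, m) = -1259/y + 1343*(-1/768) = -1259/y - 1343/768 = -1343/768 - 1259/y)
1/(-4939509 + v(R, 1035)) = 1/(-4939509 + (-1343/768 - 1259/(-2089))) = 1/(-4939509 + (-1343/768 - 1259*(-1/2089))) = 1/(-4939509 + (-1343/768 + 1259/2089)) = 1/(-4939509 - 1838615/1604352) = 1/(-7924712981783/1604352) = -1604352/7924712981783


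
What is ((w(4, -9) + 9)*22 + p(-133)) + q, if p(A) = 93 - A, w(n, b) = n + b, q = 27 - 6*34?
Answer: 137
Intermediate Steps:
q = -177 (q = 27 - 204 = -177)
w(n, b) = b + n
((w(4, -9) + 9)*22 + p(-133)) + q = (((-9 + 4) + 9)*22 + (93 - 1*(-133))) - 177 = ((-5 + 9)*22 + (93 + 133)) - 177 = (4*22 + 226) - 177 = (88 + 226) - 177 = 314 - 177 = 137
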